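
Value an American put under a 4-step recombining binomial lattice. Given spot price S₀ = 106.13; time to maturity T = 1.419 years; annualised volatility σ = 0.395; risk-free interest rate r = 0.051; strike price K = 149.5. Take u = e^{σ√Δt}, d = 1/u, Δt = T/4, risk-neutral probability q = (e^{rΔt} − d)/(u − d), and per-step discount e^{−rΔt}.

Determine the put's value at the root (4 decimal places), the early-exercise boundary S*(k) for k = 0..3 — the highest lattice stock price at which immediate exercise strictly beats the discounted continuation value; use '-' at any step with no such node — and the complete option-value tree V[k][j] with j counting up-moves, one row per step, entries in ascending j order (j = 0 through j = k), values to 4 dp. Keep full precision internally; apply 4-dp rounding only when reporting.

price = 46.6114
boundary = - 83.8810 66.2963 83.8810
tree:
46.6114
65.6190 27.7848
83.2037 43.9569 11.3149
97.1020 65.6190 22.1524 0.0000
108.0867 83.2037 43.3700 0.0000 0.0000

params: Δt=0.35475 u=1.26524 d=0.79036 q=0.47990 e^(-rΔt)=0.98207
t_4 payoffs: 108.0867 83.2037 43.3700 0.0000 0.0000
t_3: node(3,0) S=52.3980 payoff=97.1020 vs cont=94.4215 → 97.1020 [stop]  node(3,1) S=83.8810 payoff=65.6190 vs cont=62.9385 → 65.6190 [stop]  node(3,2) S=134.2804 payoff=15.2196 vs cont=22.1524 → 22.1524 [wait]  node(3,3) S=214.9620 payoff=0.0000 vs cont=0.0000 → 0.0000 [wait]  ⇒ S*(3)=83.8810
t_2: node(2,0) S=66.2963 payoff=83.2037 vs cont=80.5233 → 83.2037 [stop]  node(2,1) S=106.1300 payoff=43.3700 vs cont=43.9569 → 43.9569 [wait]  node(2,2) S=169.8976 payoff=0.0000 vs cont=11.3149 → 11.3149 [wait]  ⇒ S*(2)=66.2963
t_1: node(1,0) S=83.8810 payoff=65.6190 vs cont=63.2151 → 65.6190 [stop]  node(1,1) S=134.2804 payoff=15.2196 vs cont=27.7848 → 27.7848 [wait]  ⇒ S*(1)=83.8810
t_0: node(0,0) S=106.1300 payoff=43.3700 vs cont=46.6114 → 46.6114 [wait]  ⇒ S*(0)=-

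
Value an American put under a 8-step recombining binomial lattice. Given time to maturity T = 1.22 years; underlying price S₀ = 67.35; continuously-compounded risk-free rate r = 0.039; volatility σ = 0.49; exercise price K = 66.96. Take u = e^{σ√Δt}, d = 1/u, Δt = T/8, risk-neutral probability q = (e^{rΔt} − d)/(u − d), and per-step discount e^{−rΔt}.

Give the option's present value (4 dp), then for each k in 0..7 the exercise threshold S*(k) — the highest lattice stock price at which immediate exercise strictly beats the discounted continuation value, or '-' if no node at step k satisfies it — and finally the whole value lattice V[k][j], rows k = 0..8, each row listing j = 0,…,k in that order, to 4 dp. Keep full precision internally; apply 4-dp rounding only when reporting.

params: Δt=0.15250 u=1.21088 d=0.82584 q=0.46780 e^(-rΔt)=0.99407
t_8 payoffs: 52.3881 45.5941 35.6324 21.0262 0.0000 0.0000 0.0000 0.0000 0.0000
t_7: node(7,0) S=17.6449 payoff=49.3151 vs cont=48.9181 → 49.3151 [stop]  node(7,1) S=25.8716 payoff=41.0884 vs cont=40.6913 → 41.0884 [stop]  node(7,2) S=37.9341 payoff=29.0259 vs cont=28.6289 → 29.0259 [stop]  node(7,3) S=55.6205 payoff=11.3395 vs cont=11.1238 → 11.3395 [stop]  node(7,4) S=81.5531 payoff=0.0000 vs cont=0.0000 → 0.0000 [wait]  node(7,5) S=119.5765 payoff=0.0000 vs cont=0.0000 → 0.0000 [wait]  node(7,6) S=175.3280 payoff=0.0000 vs cont=0.0000 → 0.0000 [wait]  node(7,7) S=257.0732 payoff=0.0000 vs cont=0.0000 → 0.0000 [wait]  ⇒ S*(7)=55.6205
t_6: node(6,0) S=21.3659 payoff=45.5941 vs cont=45.1970 → 45.5941 [stop]  node(6,1) S=31.3276 payoff=35.6324 vs cont=35.2354 → 35.6324 [stop]  node(6,2) S=45.9338 payoff=21.0262 vs cont=20.6292 → 21.0262 [stop]  node(6,3) S=67.3500 payoff=0.0000 vs cont=5.9991 → 5.9991 [wait]  node(6,4) S=98.7514 payoff=0.0000 vs cont=0.0000 → 0.0000 [wait]  node(6,5) S=144.7933 payoff=0.0000 vs cont=0.0000 → 0.0000 [wait]  node(6,6) S=212.3020 payoff=0.0000 vs cont=0.0000 → 0.0000 [wait]  ⇒ S*(6)=45.9338
t_5: node(5,0) S=25.8716 payoff=41.0884 vs cont=40.6913 → 41.0884 [stop]  node(5,1) S=37.9341 payoff=29.0259 vs cont=28.6289 → 29.0259 [stop]  node(5,2) S=55.6205 payoff=11.3395 vs cont=13.9135 → 13.9135 [wait]  node(5,3) S=81.5531 payoff=0.0000 vs cont=3.1738 → 3.1738 [wait]  node(5,4) S=119.5765 payoff=0.0000 vs cont=0.0000 → 0.0000 [wait]  node(5,5) S=175.3280 payoff=0.0000 vs cont=0.0000 → 0.0000 [wait]  ⇒ S*(5)=37.9341
t_4: node(4,0) S=31.3276 payoff=35.6324 vs cont=35.2354 → 35.6324 [stop]  node(4,1) S=45.9338 payoff=21.0262 vs cont=21.8262 → 21.8262 [wait]  node(4,2) S=67.3500 payoff=0.0000 vs cont=8.8368 → 8.8368 [wait]  node(4,3) S=98.7514 payoff=0.0000 vs cont=1.6791 → 1.6791 [wait]  node(4,4) S=144.7933 payoff=0.0000 vs cont=0.0000 → 0.0000 [wait]  ⇒ S*(4)=31.3276
t_3: node(3,0) S=37.9341 payoff=29.0259 vs cont=29.0009 → 29.0259 [stop]  node(3,1) S=55.6205 payoff=11.3395 vs cont=15.6563 → 15.6563 [wait]  node(3,2) S=81.5531 payoff=0.0000 vs cont=5.4559 → 5.4559 [wait]  node(3,3) S=119.5765 payoff=0.0000 vs cont=0.8883 → 0.8883 [wait]  ⇒ S*(3)=37.9341
t_2: node(2,0) S=45.9338 payoff=21.0262 vs cont=22.6366 → 22.6366 [wait]  node(2,1) S=67.3500 payoff=0.0000 vs cont=10.8200 → 10.8200 [wait]  node(2,2) S=98.7514 payoff=0.0000 vs cont=3.2995 → 3.2995 [wait]  ⇒ S*(2)=-
t_1: node(1,0) S=55.6205 payoff=11.3395 vs cont=17.0073 → 17.0073 [wait]  node(1,1) S=81.5531 payoff=0.0000 vs cont=7.2586 → 7.2586 [wait]  ⇒ S*(1)=-
t_0: node(0,0) S=67.3500 payoff=0.0000 vs cont=12.3731 → 12.3731 [wait]  ⇒ S*(0)=-

price = 12.3731
boundary = - - - 37.9341 31.3276 37.9341 45.9338 55.6205
tree:
12.3731
17.0073 7.2586
22.6366 10.8200 3.2995
29.0259 15.6563 5.4559 0.8883
35.6324 21.8262 8.8368 1.6791 0.0000
41.0884 29.0259 13.9135 3.1738 0.0000 0.0000
45.5941 35.6324 21.0262 5.9991 0.0000 0.0000 0.0000
49.3151 41.0884 29.0259 11.3395 0.0000 0.0000 0.0000 0.0000
52.3881 45.5941 35.6324 21.0262 0.0000 0.0000 0.0000 0.0000 0.0000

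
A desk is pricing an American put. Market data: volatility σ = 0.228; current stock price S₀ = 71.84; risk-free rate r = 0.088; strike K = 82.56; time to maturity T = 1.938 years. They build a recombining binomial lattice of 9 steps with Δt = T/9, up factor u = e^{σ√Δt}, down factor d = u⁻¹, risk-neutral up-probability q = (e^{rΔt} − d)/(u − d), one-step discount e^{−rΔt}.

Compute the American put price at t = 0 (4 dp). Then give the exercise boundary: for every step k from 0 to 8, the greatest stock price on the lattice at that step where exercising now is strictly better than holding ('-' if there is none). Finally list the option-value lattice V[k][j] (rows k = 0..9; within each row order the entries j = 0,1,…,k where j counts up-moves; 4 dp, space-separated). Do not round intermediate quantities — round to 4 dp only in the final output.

price = 11.4760
boundary = - 64.6275 58.1391 64.6275 58.1391 64.6275 71.8400 64.6275 71.8400
tree:
11.4760
17.9325 6.8704
24.4209 11.2604 3.7072
30.2578 17.9325 6.4806 1.6873
35.5088 24.4209 10.9821 3.2180 0.5604
40.2326 30.2578 17.9325 5.9776 1.1922 0.0907
44.4821 35.5088 24.4209 10.7200 2.5115 0.2119 0.0000
48.3050 40.2326 30.2578 17.9325 5.2281 0.4951 0.0000 0.0000
51.7441 44.4821 35.5088 24.4209 10.7200 1.1567 0.0000 0.0000 0.0000
54.8379 48.3050 40.2326 30.2578 17.9325 2.7026 0.0000 0.0000 0.0000 0.0000

Δt=0.21533  u=1.11160  d=0.89960  q=0.56381  discount=0.98123
step 9 (expiry): payoffs max(K−S,0) = 54.8379 48.3050 40.2326 30.2578 17.9325 2.7026 0.0000 0.0000 0.0000 0.0000
step 8: (k=8,j=0): S=30.8159, (K−S)⁺=51.7441, hold=50.1943 ⇒ V=51.7441 exercise | (k=8,j=1): S=38.0779, (K−S)⁺=44.4821, hold=42.9324 ⇒ V=44.4821 exercise | (k=8,j=2): S=47.0512, (K−S)⁺=35.5088, hold=33.9591 ⇒ V=35.5088 exercise | (k=8,j=3): S=58.1391, (K−S)⁺=24.4209, hold=22.8711 ⇒ V=24.4209 exercise | (k=8,j=4): S=71.8400, (K−S)⁺=10.7200, hold=9.1703 ⇒ V=10.7200 exercise | (k=8,j=5): S=88.7696, (K−S)⁺=0.0000, hold=1.1567 ⇒ V=1.1567 continue | (k=8,j=6): S=109.6887, (K−S)⁺=0.0000, hold=0.0000 ⇒ V=0.0000 continue | (k=8,j=7): S=135.5375, (K−S)⁺=0.0000, hold=0.0000 ⇒ V=0.0000 continue | (k=8,j=8): S=167.4778, (K−S)⁺=0.0000, hold=0.0000 ⇒ V=0.0000 continue  boundary S*=71.8400
step 7: (k=7,j=0): S=34.2550, (K−S)⁺=48.3050, hold=46.7552 ⇒ V=48.3050 exercise | (k=7,j=1): S=42.3274, (K−S)⁺=40.2326, hold=38.6828 ⇒ V=40.2326 exercise | (k=7,j=2): S=52.3022, (K−S)⁺=30.2578, hold=28.7081 ⇒ V=30.2578 exercise | (k=7,j=3): S=64.6275, (K−S)⁺=17.9325, hold=16.3828 ⇒ V=17.9325 exercise | (k=7,j=4): S=79.8574, (K−S)⁺=2.7026, hold=5.2281 ⇒ V=5.2281 continue | (k=7,j=5): S=98.6763, (K−S)⁺=0.0000, hold=0.4951 ⇒ V=0.4951 continue | (k=7,j=6): S=121.9300, (K−S)⁺=0.0000, hold=0.0000 ⇒ V=0.0000 continue | (k=7,j=7): S=150.6636, (K−S)⁺=0.0000, hold=0.0000 ⇒ V=0.0000 continue  boundary S*=64.6275
step 6: (k=6,j=0): S=38.0779, (K−S)⁺=44.4821, hold=42.9324 ⇒ V=44.4821 exercise | (k=6,j=1): S=47.0512, (K−S)⁺=35.5088, hold=33.9591 ⇒ V=35.5088 exercise | (k=6,j=2): S=58.1391, (K−S)⁺=24.4209, hold=22.8711 ⇒ V=24.4209 exercise | (k=6,j=3): S=71.8400, (K−S)⁺=10.7200, hold=10.5675 ⇒ V=10.7200 exercise | (k=6,j=4): S=88.7696, (K−S)⁺=0.0000, hold=2.5115 ⇒ V=2.5115 continue | (k=6,j=5): S=109.6887, (K−S)⁺=0.0000, hold=0.2119 ⇒ V=0.2119 continue | (k=6,j=6): S=135.5375, (K−S)⁺=0.0000, hold=0.0000 ⇒ V=0.0000 continue  boundary S*=71.8400
step 5: (k=5,j=0): S=42.3274, (K−S)⁺=40.2326, hold=38.6828 ⇒ V=40.2326 exercise | (k=5,j=1): S=52.3022, (K−S)⁺=30.2578, hold=28.7081 ⇒ V=30.2578 exercise | (k=5,j=2): S=64.6275, (K−S)⁺=17.9325, hold=16.3828 ⇒ V=17.9325 exercise | (k=5,j=3): S=79.8574, (K−S)⁺=2.7026, hold=5.9776 ⇒ V=5.9776 continue | (k=5,j=4): S=98.6763, (K−S)⁺=0.0000, hold=1.1922 ⇒ V=1.1922 continue | (k=5,j=5): S=121.9300, (K−S)⁺=0.0000, hold=0.0907 ⇒ V=0.0907 continue  boundary S*=64.6275
step 4: (k=4,j=0): S=47.0512, (K−S)⁺=35.5088, hold=33.9591 ⇒ V=35.5088 exercise | (k=4,j=1): S=58.1391, (K−S)⁺=24.4209, hold=22.8711 ⇒ V=24.4209 exercise | (k=4,j=2): S=71.8400, (K−S)⁺=10.7200, hold=10.9821 ⇒ V=10.9821 continue | (k=4,j=3): S=88.7696, (K−S)⁺=0.0000, hold=3.2180 ⇒ V=3.2180 continue | (k=4,j=4): S=109.6887, (K−S)⁺=0.0000, hold=0.5604 ⇒ V=0.5604 continue  boundary S*=58.1391
step 3: (k=3,j=0): S=52.3022, (K−S)⁺=30.2578, hold=28.7081 ⇒ V=30.2578 exercise | (k=3,j=1): S=64.6275, (K−S)⁺=17.9325, hold=16.5278 ⇒ V=17.9325 exercise | (k=3,j=2): S=79.8574, (K−S)⁺=2.7026, hold=6.4806 ⇒ V=6.4806 continue | (k=3,j=3): S=98.6763, (K−S)⁺=0.0000, hold=1.6873 ⇒ V=1.6873 continue  boundary S*=64.6275
step 2: (k=2,j=0): S=58.1391, (K−S)⁺=24.4209, hold=22.8711 ⇒ V=24.4209 exercise | (k=2,j=1): S=71.8400, (K−S)⁺=10.7200, hold=11.2604 ⇒ V=11.2604 continue | (k=2,j=2): S=88.7696, (K−S)⁺=0.0000, hold=3.7072 ⇒ V=3.7072 continue  boundary S*=58.1391
step 1: (k=1,j=0): S=64.6275, (K−S)⁺=17.9325, hold=16.6817 ⇒ V=17.9325 exercise | (k=1,j=1): S=79.8574, (K−S)⁺=2.7026, hold=6.8704 ⇒ V=6.8704 continue  boundary S*=64.6275
step 0: (k=0,j=0): S=71.8400, (K−S)⁺=10.7200, hold=11.4760 ⇒ V=11.4760 continue  boundary S*=-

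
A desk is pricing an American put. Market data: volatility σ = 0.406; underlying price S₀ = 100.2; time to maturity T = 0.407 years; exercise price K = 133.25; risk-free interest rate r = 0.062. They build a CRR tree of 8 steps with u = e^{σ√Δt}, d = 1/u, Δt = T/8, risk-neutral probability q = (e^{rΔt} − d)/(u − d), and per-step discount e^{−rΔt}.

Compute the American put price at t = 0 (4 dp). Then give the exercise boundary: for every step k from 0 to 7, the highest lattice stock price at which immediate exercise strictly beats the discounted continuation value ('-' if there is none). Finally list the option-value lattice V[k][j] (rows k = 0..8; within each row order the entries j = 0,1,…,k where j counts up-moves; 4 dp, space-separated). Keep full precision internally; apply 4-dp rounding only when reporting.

price = 33.7287
boundary = - 91.4318 83.4308 91.4318 100.2000 91.4318 100.2000 109.8091
tree:
33.7287
41.8182 25.6697
49.8192 33.3334 17.9949
57.1200 41.8182 24.8675 11.0800
63.7819 49.8192 33.0500 16.6569 5.4464
69.8609 57.1200 41.8182 24.0621 9.1887 1.6534
75.4079 63.7819 49.8192 33.0500 15.0225 3.2802 0.0000
80.4695 69.8609 57.1200 41.8182 23.4409 6.5076 0.0000 0.0000
85.0882 75.4079 63.7819 49.8192 33.0500 12.9103 0.0000 0.0000 0.0000

params: Δt=0.05087 u=1.09590 d=0.91249 q=0.49435 e^(-rΔt)=0.99685
t_8 payoffs: 85.0882 75.4079 63.7819 49.8192 33.0500 12.9103 0.0000 0.0000 0.0000
t_7: node(7,0) S=52.7805 payoff=80.4695 vs cont=80.0499 → 80.4695 [stop]  node(7,1) S=63.3891 payoff=69.8609 vs cont=69.4413 → 69.8609 [stop]  node(7,2) S=76.1300 payoff=57.1200 vs cont=56.7004 → 57.1200 [stop]  node(7,3) S=91.4318 payoff=41.8182 vs cont=41.3986 → 41.8182 [stop]  node(7,4) S=109.8091 payoff=23.4409 vs cont=23.0213 → 23.4409 [stop]  node(7,5) S=131.8802 payoff=1.3698 vs cont=6.5076 → 6.5076 [wait]  node(7,6) S=158.3875 payoff=0.0000 vs cont=0.0000 → 0.0000 [wait]  node(7,7) S=190.2226 payoff=0.0000 vs cont=0.0000 → 0.0000 [wait]  ⇒ S*(7)=109.8091
t_6: node(6,0) S=57.8421 payoff=75.4079 vs cont=74.9883 → 75.4079 [stop]  node(6,1) S=69.4681 payoff=63.7819 vs cont=63.3623 → 63.7819 [stop]  node(6,2) S=83.4308 payoff=49.8192 vs cont=49.3996 → 49.8192 [stop]  node(6,3) S=100.2000 payoff=33.0500 vs cont=32.6304 → 33.0500 [stop]  node(6,4) S=120.3397 payoff=12.9103 vs cont=15.0225 → 15.0225 [wait]  node(6,5) S=144.5274 payoff=0.0000 vs cont=3.2802 → 3.2802 [wait]  node(6,6) S=173.5767 payoff=0.0000 vs cont=0.0000 → 0.0000 [wait]  ⇒ S*(6)=100.2000
t_5: node(5,0) S=63.3891 payoff=69.8609 vs cont=69.4413 → 69.8609 [stop]  node(5,1) S=76.1300 payoff=57.1200 vs cont=56.7004 → 57.1200 [stop]  node(5,2) S=91.4318 payoff=41.8182 vs cont=41.3986 → 41.8182 [stop]  node(5,3) S=109.8091 payoff=23.4409 vs cont=24.0621 → 24.0621 [wait]  node(5,4) S=131.8802 payoff=1.3698 vs cont=9.1887 → 9.1887 [wait]  node(5,5) S=158.3875 payoff=0.0000 vs cont=1.6534 → 1.6534 [wait]  ⇒ S*(5)=91.4318
t_4: node(4,0) S=69.4681 payoff=63.7819 vs cont=63.3623 → 63.7819 [stop]  node(4,1) S=83.4308 payoff=49.8192 vs cont=49.3996 → 49.8192 [stop]  node(4,2) S=100.2000 payoff=33.0500 vs cont=32.9365 → 33.0500 [stop]  node(4,3) S=120.3397 payoff=12.9103 vs cont=16.6569 → 16.6569 [wait]  node(4,4) S=144.5274 payoff=0.0000 vs cont=5.4464 → 5.4464 [wait]  ⇒ S*(4)=100.2000
t_3: node(3,0) S=76.1300 payoff=57.1200 vs cont=56.7004 → 57.1200 [stop]  node(3,1) S=91.4318 payoff=41.8182 vs cont=41.3986 → 41.8182 [stop]  node(3,2) S=109.8091 payoff=23.4409 vs cont=24.8675 → 24.8675 [wait]  node(3,3) S=131.8802 payoff=1.3698 vs cont=11.0800 → 11.0800 [wait]  ⇒ S*(3)=91.4318
t_2: node(2,0) S=83.4308 payoff=49.8192 vs cont=49.3996 → 49.8192 [stop]  node(2,1) S=100.2000 payoff=33.0500 vs cont=33.3334 → 33.3334 [wait]  node(2,2) S=120.3397 payoff=12.9103 vs cont=17.9949 → 17.9949 [wait]  ⇒ S*(2)=83.4308
t_1: node(1,0) S=91.4318 payoff=41.8182 vs cont=41.5382 → 41.8182 [stop]  node(1,1) S=109.8091 payoff=23.4409 vs cont=25.6697 → 25.6697 [wait]  ⇒ S*(1)=91.4318
t_0: node(0,0) S=100.2000 payoff=33.0500 vs cont=33.7287 → 33.7287 [wait]  ⇒ S*(0)=-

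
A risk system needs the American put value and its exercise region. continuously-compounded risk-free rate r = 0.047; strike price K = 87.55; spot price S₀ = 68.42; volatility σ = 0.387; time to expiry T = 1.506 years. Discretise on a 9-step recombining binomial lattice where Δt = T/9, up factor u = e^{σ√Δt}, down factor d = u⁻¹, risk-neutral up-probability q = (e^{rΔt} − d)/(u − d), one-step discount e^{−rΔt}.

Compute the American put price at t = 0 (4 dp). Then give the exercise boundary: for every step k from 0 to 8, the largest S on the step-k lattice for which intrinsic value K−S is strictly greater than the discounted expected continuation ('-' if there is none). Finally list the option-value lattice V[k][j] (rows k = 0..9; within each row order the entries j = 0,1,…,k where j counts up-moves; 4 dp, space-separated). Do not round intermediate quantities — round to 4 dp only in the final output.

price = 23.3222
boundary = - - 49.8516 42.5526 49.8516 58.4024 49.8516 58.4024 68.4200
tree:
23.3222
30.0722 16.5439
37.6984 22.4745 10.5241
44.9974 29.6041 15.2798 5.6524
51.2276 37.6984 21.5023 8.9299 2.2689
56.5457 44.9974 29.1476 13.7450 3.9692 0.5027
61.0851 51.2276 37.6984 20.4629 6.8448 0.9845 0.0000
64.9599 56.5457 44.9974 29.1476 11.5865 1.9280 0.0000 0.0000
68.2674 61.0851 51.2276 37.6984 19.1300 3.7757 0.0000 0.0000 0.0000
71.0906 64.9599 56.5457 44.9974 29.1476 7.3941 0.0000 0.0000 0.0000 0.0000

Δt=0.16733, u=1.17153, d=0.85359, q=0.48534, disc=e^(-rΔt)=0.99217
k=9 terminal: V=max(K-S,0) → 71.0906 64.9599 56.5457 44.9974 29.1476 7.3941 0.0000 0.0000 0.0000 0.0000
k=8: j=0 S=19.2826 intr=68.2674 cont=67.5815 V=68.2674[EX]; j=1 S=26.4649 intr=61.0851 cont=60.3993 V=61.0851[EX]; j=2 S=36.3224 intr=51.2276 cont=50.5418 V=51.2276[EX]; j=3 S=49.8516 intr=37.6984 cont=37.0126 V=37.6984[EX]; j=4 S=68.4200 intr=19.1300 cont=18.4441 V=19.1300[EX]; j=5 S=93.9047 intr=0.0000 cont=3.7757 V=3.7757[hold]; j=6 S=128.8819 intr=0.0000 cont=0.0000 V=0.0000[hold]; j=7 S=176.8871 intr=0.0000 cont=0.0000 V=0.0000[hold]; j=8 S=242.7731 intr=0.0000 cont=0.0000 V=0.0000[hold]  S*(8)=68.4200
k=7: j=0 S=22.5901 intr=64.9599 cont=64.2741 V=64.9599[EX]; j=1 S=31.0043 intr=56.5457 cont=55.8598 V=56.5457[EX]; j=2 S=42.5526 intr=44.9974 cont=44.3115 V=44.9974[EX]; j=3 S=58.4024 intr=29.1476 cont=28.4617 V=29.1476[EX]; j=4 S=80.1559 intr=7.3941 cont=11.5865 V=11.5865[hold]; j=5 S=110.0119 intr=0.0000 cont=1.9280 V=1.9280[hold]; j=6 S=150.9885 intr=0.0000 cont=0.0000 V=0.0000[hold]; j=7 S=207.2280 intr=0.0000 cont=0.0000 V=0.0000[hold]  S*(7)=58.4024
k=6: j=0 S=26.4649 intr=61.0851 cont=60.3993 V=61.0851[EX]; j=1 S=36.3224 intr=51.2276 cont=50.5418 V=51.2276[EX]; j=2 S=49.8516 intr=37.6984 cont=37.0126 V=37.6984[EX]; j=3 S=68.4200 intr=19.1300 cont=20.4629 V=20.4629[hold]; j=4 S=93.9047 intr=0.0000 cont=6.8448 V=6.8448[hold]; j=5 S=128.8819 intr=0.0000 cont=0.9845 V=0.9845[hold]; j=6 S=176.8871 intr=0.0000 cont=0.0000 V=0.0000[hold]  S*(6)=49.8516
k=5: j=0 S=31.0043 intr=56.5457 cont=55.8598 V=56.5457[EX]; j=1 S=42.5526 intr=44.9974 cont=44.3115 V=44.9974[EX]; j=2 S=58.4024 intr=29.1476 cont=29.1036 V=29.1476[EX]; j=3 S=80.1559 intr=7.3941 cont=13.7450 V=13.7450[hold]; j=4 S=110.0119 intr=0.0000 cont=3.9692 V=3.9692[hold]; j=5 S=150.9885 intr=0.0000 cont=0.5027 V=0.5027[hold]  S*(5)=58.4024
k=4: j=0 S=36.3224 intr=51.2276 cont=50.5418 V=51.2276[EX]; j=1 S=49.8516 intr=37.6984 cont=37.0126 V=37.6984[EX]; j=2 S=68.4200 intr=19.1300 cont=21.5023 V=21.5023[hold]; j=3 S=93.9047 intr=0.0000 cont=8.9299 V=8.9299[hold]; j=4 S=128.8819 intr=0.0000 cont=2.2689 V=2.2689[hold]  S*(4)=49.8516
k=3: j=0 S=42.5526 intr=44.9974 cont=44.3115 V=44.9974[EX]; j=1 S=58.4024 intr=29.1476 cont=29.6041 V=29.6041[hold]; j=2 S=80.1559 intr=7.3941 cont=15.2798 V=15.2798[hold]; j=3 S=110.0119 intr=0.0000 cont=5.6524 V=5.6524[hold]  S*(3)=42.5526
k=2: j=0 S=49.8516 intr=37.6984 cont=37.2324 V=37.6984[EX]; j=1 S=68.4200 intr=19.1300 cont=22.4745 V=22.4745[hold]; j=2 S=93.9047 intr=0.0000 cont=10.5241 V=10.5241[hold]  S*(2)=49.8516
k=1: j=0 S=58.4024 intr=29.1476 cont=30.0722 V=30.0722[hold]; j=1 S=80.1559 intr=7.3941 cont=16.5439 V=16.5439[hold]  S*(1)=-
k=0: j=0 S=68.4200 intr=19.1300 cont=23.3222 V=23.3222[hold]  S*(0)=-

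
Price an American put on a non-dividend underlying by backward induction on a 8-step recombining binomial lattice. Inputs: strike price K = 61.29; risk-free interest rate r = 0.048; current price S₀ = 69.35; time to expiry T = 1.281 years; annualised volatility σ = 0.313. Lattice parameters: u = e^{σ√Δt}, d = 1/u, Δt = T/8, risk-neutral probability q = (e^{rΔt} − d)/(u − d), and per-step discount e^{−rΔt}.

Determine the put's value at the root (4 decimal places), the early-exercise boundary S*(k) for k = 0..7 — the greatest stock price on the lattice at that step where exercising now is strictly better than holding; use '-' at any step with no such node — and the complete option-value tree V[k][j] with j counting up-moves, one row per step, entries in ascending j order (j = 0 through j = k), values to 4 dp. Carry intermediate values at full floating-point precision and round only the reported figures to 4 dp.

Δt=0.16012, u=1.13343, d=0.88228, q=0.49945, disc=e^(-rΔt)=0.99234
k=8 terminal: V=max(K-S,0) → 35.8283 28.5803 19.2690 7.3070 0.0000 0.0000 0.0000 0.0000 0.0000
k=7: j=0 S=28.8591 intr=32.4309 cont=31.9617 V=32.4309[EX]; j=1 S=37.0742 intr=24.2158 cont=23.7465 V=24.2158[EX]; j=2 S=47.6279 intr=13.6621 cont=13.1928 V=13.6621[EX]; j=3 S=61.1859 intr=0.1041 cont=3.6295 V=3.6295[hold]; j=4 S=78.6034 intr=0.0000 cont=0.0000 V=0.0000[hold]; j=5 S=100.9790 intr=0.0000 cont=0.0000 V=0.0000[hold]; j=6 S=129.7242 intr=0.0000 cont=0.0000 V=0.0000[hold]; j=7 S=166.6521 intr=0.0000 cont=0.0000 V=0.0000[hold]  S*(7)=47.6279
k=6: j=0 S=32.7097 intr=28.5803 cont=28.1110 V=28.5803[EX]; j=1 S=42.0210 intr=19.2690 cont=18.7997 V=19.2690[EX]; j=2 S=53.9830 intr=7.3070 cont=8.5851 V=8.5851[hold]; j=3 S=69.3500 intr=0.0000 cont=1.8029 V=1.8029[hold]; j=4 S=89.0915 intr=0.0000 cont=0.0000 V=0.0000[hold]; j=5 S=114.4527 intr=0.0000 cont=0.0000 V=0.0000[hold]; j=6 S=147.0334 intr=0.0000 cont=0.0000 V=0.0000[hold]  S*(6)=42.0210
k=5: j=0 S=37.0742 intr=24.2158 cont=23.7465 V=24.2158[EX]; j=1 S=47.6279 intr=13.6621 cont=13.8262 V=13.8262[hold]; j=2 S=61.1859 intr=0.1041 cont=5.1579 V=5.1579[hold]; j=3 S=78.6034 intr=0.0000 cont=0.8955 V=0.8955[hold]; j=4 S=100.9790 intr=0.0000 cont=0.0000 V=0.0000[hold]; j=5 S=129.7242 intr=0.0000 cont=0.0000 V=0.0000[hold]  S*(5)=37.0742
k=4: j=0 S=42.0210 intr=19.2690 cont=18.8810 V=19.2690[EX]; j=1 S=53.9830 intr=7.3070 cont=9.4241 V=9.4241[hold]; j=2 S=69.3500 intr=0.0000 cont=3.0059 V=3.0059[hold]; j=3 S=89.0915 intr=0.0000 cont=0.4448 V=0.4448[hold]; j=4 S=114.4527 intr=0.0000 cont=0.0000 V=0.0000[hold]  S*(4)=42.0210
k=3: j=0 S=47.6279 intr=13.6621 cont=14.2421 V=14.2421[hold]; j=1 S=61.1859 intr=0.1041 cont=6.1709 V=6.1709[hold]; j=2 S=78.6034 intr=0.0000 cont=1.7135 V=1.7135[hold]; j=3 S=100.9790 intr=0.0000 cont=0.2209 V=0.2209[hold]  S*(3)=-
k=2: j=0 S=53.9830 intr=7.3070 cont=10.1328 V=10.1328[hold]; j=1 S=69.3500 intr=0.0000 cont=3.9145 V=3.9145[hold]; j=2 S=89.0915 intr=0.0000 cont=0.9607 V=0.9607[hold]  S*(2)=-
k=1: j=0 S=61.1859 intr=0.1041 cont=6.9732 V=6.9732[hold]; j=1 S=78.6034 intr=0.0000 cont=2.4205 V=2.4205[hold]  S*(1)=-
k=0: j=0 S=69.3500 intr=0.0000 cont=4.6634 V=4.6634[hold]  S*(0)=-

price = 4.6634
boundary = - - - - 42.0210 37.0742 42.0210 47.6279
tree:
4.6634
6.9732 2.4205
10.1328 3.9145 0.9607
14.2421 6.1709 1.7135 0.2209
19.2690 9.4241 3.0059 0.4448 0.0000
24.2158 13.8262 5.1579 0.8955 0.0000 0.0000
28.5803 19.2690 8.5851 1.8029 0.0000 0.0000 0.0000
32.4309 24.2158 13.6621 3.6295 0.0000 0.0000 0.0000 0.0000
35.8283 28.5803 19.2690 7.3070 0.0000 0.0000 0.0000 0.0000 0.0000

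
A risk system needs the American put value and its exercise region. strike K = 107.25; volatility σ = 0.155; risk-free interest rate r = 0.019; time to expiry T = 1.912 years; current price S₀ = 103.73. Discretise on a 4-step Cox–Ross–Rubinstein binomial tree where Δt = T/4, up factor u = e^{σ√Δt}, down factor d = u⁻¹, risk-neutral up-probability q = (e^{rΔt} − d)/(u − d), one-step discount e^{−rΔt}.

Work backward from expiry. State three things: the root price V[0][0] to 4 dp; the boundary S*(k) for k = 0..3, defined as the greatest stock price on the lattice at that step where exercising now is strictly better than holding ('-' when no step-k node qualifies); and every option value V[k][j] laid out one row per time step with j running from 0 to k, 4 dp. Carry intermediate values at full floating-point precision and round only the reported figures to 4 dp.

Δt=0.47800  u=1.11312  d=0.89838  q=0.51572  discount=0.99096
step 4 (expiry): payoffs max(K−S,0) = 39.6817 23.5311 3.5200 0.0000 0.0000
step 3: (k=3,j=0): S=75.2113, (K−S)⁺=32.0387, hold=31.0690 ⇒ V=32.0387 exercise | (k=3,j=1): S=93.1889, (K−S)⁺=14.0611, hold=13.0915 ⇒ V=14.0611 exercise | (k=3,j=2): S=115.4635, (K−S)⁺=0.0000, hold=1.6893 ⇒ V=1.6893 continue | (k=3,j=3): S=143.0624, (K−S)⁺=0.0000, hold=0.0000 ⇒ V=0.0000 continue  boundary S*=93.1889
step 2: (k=2,j=0): S=83.7189, (K−S)⁺=23.5311, hold=22.5614 ⇒ V=23.5311 exercise | (k=2,j=1): S=103.7300, (K−S)⁺=3.5200, hold=7.6113 ⇒ V=7.6113 continue | (k=2,j=2): S=128.5243, (K−S)⁺=0.0000, hold=0.8107 ⇒ V=0.8107 continue  boundary S*=83.7189
step 1: (k=1,j=0): S=93.1889, (K−S)⁺=14.0611, hold=15.1824 ⇒ V=15.1824 continue | (k=1,j=1): S=115.4635, (K−S)⁺=0.0000, hold=4.0669 ⇒ V=4.0669 continue  boundary S*=-
step 0: (k=0,j=0): S=103.7300, (K−S)⁺=3.5200, hold=9.3645 ⇒ V=9.3645 continue  boundary S*=-

price = 9.3645
boundary = - - 83.7189 93.1889
tree:
9.3645
15.1824 4.0669
23.5311 7.6113 0.8107
32.0387 14.0611 1.6893 0.0000
39.6817 23.5311 3.5200 0.0000 0.0000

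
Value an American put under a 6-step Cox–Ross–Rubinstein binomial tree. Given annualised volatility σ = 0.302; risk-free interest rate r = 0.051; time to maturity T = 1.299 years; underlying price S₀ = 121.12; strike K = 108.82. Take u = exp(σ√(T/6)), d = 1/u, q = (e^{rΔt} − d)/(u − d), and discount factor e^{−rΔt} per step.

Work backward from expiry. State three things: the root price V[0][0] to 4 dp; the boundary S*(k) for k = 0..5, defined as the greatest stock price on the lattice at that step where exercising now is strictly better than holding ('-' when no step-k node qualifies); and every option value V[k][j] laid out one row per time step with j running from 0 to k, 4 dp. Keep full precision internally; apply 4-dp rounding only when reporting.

price = 8.2449
boundary = - - - 79.4576 69.0413 79.4576
tree:
8.2449
13.0549 3.6986
19.9925 6.5231 1.0037
29.3624 11.2228 2.0473 0.0000
39.7787 18.6434 4.1759 0.0000 0.0000
48.8295 29.3624 8.5179 0.0000 0.0000 0.0000
56.6939 39.7787 17.3745 0.0000 0.0000 0.0000 0.0000

Δt=0.21650, u=1.15087, d=0.86891, q=0.50430, disc=e^(-rΔt)=0.98902
k=6 terminal: V=max(K-S,0) → 56.6939 39.7787 17.3745 0.0000 0.0000 0.0000 0.0000
k=5: j=0 S=59.9905 intr=48.8295 cont=47.6346 V=48.8295[EX]; j=1 S=79.4576 intr=29.3624 cont=28.1674 V=29.3624[EX]; j=2 S=105.2420 intr=3.5780 cont=8.5179 V=8.5179[hold]; j=3 S=139.3935 intr=0.0000 cont=0.0000 V=0.0000[hold]; j=4 S=184.6274 intr=0.0000 cont=0.0000 V=0.0000[hold]; j=5 S=244.5398 intr=0.0000 cont=0.0000 V=0.0000[hold]  S*(5)=79.4576
k=4: j=0 S=69.0413 intr=39.7787 cont=38.5838 V=39.7787[EX]; j=1 S=91.4455 intr=17.3745 cont=18.6434 V=18.6434[hold]; j=2 S=121.1200 intr=0.0000 cont=4.1759 V=4.1759[hold]; j=3 S=160.4240 intr=0.0000 cont=0.0000 V=0.0000[hold]; j=4 S=212.4823 intr=0.0000 cont=0.0000 V=0.0000[hold]  S*(4)=69.0413
k=3: j=0 S=79.4576 intr=29.3624 cont=28.8003 V=29.3624[EX]; j=1 S=105.2420 intr=3.5780 cont=11.2228 V=11.2228[hold]; j=2 S=139.3935 intr=0.0000 cont=2.0473 V=2.0473[hold]; j=3 S=184.6274 intr=0.0000 cont=0.0000 V=0.0000[hold]  S*(3)=79.4576
k=2: j=0 S=91.4455 intr=17.3745 cont=19.9925 V=19.9925[hold]; j=1 S=121.1200 intr=0.0000 cont=6.5231 V=6.5231[hold]; j=2 S=160.4240 intr=0.0000 cont=1.0037 V=1.0037[hold]  S*(2)=-
k=1: j=0 S=105.2420 intr=3.5780 cont=13.0549 V=13.0549[hold]; j=1 S=139.3935 intr=0.0000 cont=3.6986 V=3.6986[hold]  S*(1)=-
k=0: j=0 S=121.1200 intr=0.0000 cont=8.2449 V=8.2449[hold]  S*(0)=-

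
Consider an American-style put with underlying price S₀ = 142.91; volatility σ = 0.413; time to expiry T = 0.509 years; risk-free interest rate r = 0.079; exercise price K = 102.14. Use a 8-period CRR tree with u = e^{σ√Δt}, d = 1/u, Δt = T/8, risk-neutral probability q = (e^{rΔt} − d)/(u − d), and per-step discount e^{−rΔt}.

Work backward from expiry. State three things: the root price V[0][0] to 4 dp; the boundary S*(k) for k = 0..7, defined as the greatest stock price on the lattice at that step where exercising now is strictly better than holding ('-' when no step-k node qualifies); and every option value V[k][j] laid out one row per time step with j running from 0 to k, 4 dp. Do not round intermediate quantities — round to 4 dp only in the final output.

price = 1.8276
boundary = - - - - - - 76.4903 84.8886
tree:
1.8276
3.0313 0.6332
4.9330 1.1460 0.1230
7.8436 2.0504 0.2463 0.0000
12.1177 3.6166 0.4932 0.0000 0.0000
18.0510 6.2623 0.9876 0.0000 0.0000 0.0000
25.6497 10.5776 1.9777 0.0000 0.0000 0.0000 0.0000
33.2170 17.2514 3.9605 0.0000 0.0000 0.0000 0.0000 0.0000
40.0358 25.6497 7.9311 0.0000 0.0000 0.0000 0.0000 0.0000 0.0000

params: Δt=0.06363 u=1.10979 d=0.90107 q=0.49812 e^(-rΔt)=0.99499
t_8 payoffs: 40.0358 25.6497 7.9311 0.0000 0.0000 0.0000 0.0000 0.0000 0.0000
t_7: node(7,0) S=68.9230 payoff=33.2170 vs cont=32.7049 → 33.2170 [stop]  node(7,1) S=84.8886 payoff=17.2514 vs cont=16.7393 → 17.2514 [stop]  node(7,2) S=104.5525 payoff=0.0000 vs cont=3.9605 → 3.9605 [wait]  node(7,3) S=128.7716 payoff=0.0000 vs cont=0.0000 → 0.0000 [wait]  node(7,4) S=158.6008 payoff=0.0000 vs cont=0.0000 → 0.0000 [wait]  node(7,5) S=195.3398 payoff=0.0000 vs cont=0.0000 → 0.0000 [wait]  node(7,6) S=240.5891 payoff=0.0000 vs cont=0.0000 → 0.0000 [wait]  node(7,7) S=296.3203 payoff=0.0000 vs cont=0.0000 → 0.0000 [wait]  ⇒ S*(7)=84.8886
t_6: node(6,0) S=76.4903 payoff=25.6497 vs cont=25.1376 → 25.6497 [stop]  node(6,1) S=94.2089 payoff=7.9311 vs cont=10.5776 → 10.5776 [wait]  node(6,2) S=116.0319 payoff=0.0000 vs cont=1.9777 → 1.9777 [wait]  node(6,3) S=142.9100 payoff=0.0000 vs cont=0.0000 → 0.0000 [wait]  node(6,4) S=176.0143 payoff=0.0000 vs cont=0.0000 → 0.0000 [wait]  node(6,5) S=216.7870 payoff=0.0000 vs cont=0.0000 → 0.0000 [wait]  node(6,6) S=267.0045 payoff=0.0000 vs cont=0.0000 → 0.0000 [wait]  ⇒ S*(6)=76.4903
t_5: node(5,0) S=84.8886 payoff=17.2514 vs cont=18.0510 → 18.0510 [wait]  node(5,1) S=104.5525 payoff=0.0000 vs cont=6.2623 → 6.2623 [wait]  node(5,2) S=128.7716 payoff=0.0000 vs cont=0.9876 → 0.9876 [wait]  node(5,3) S=158.6008 payoff=0.0000 vs cont=0.0000 → 0.0000 [wait]  node(5,4) S=195.3398 payoff=0.0000 vs cont=0.0000 → 0.0000 [wait]  node(5,5) S=240.5891 payoff=0.0000 vs cont=0.0000 → 0.0000 [wait]  ⇒ S*(5)=-
t_4: node(4,0) S=94.2089 payoff=7.9311 vs cont=12.1177 → 12.1177 [wait]  node(4,1) S=116.0319 payoff=0.0000 vs cont=3.6166 → 3.6166 [wait]  node(4,2) S=142.9100 payoff=0.0000 vs cont=0.4932 → 0.4932 [wait]  node(4,3) S=176.0143 payoff=0.0000 vs cont=0.0000 → 0.0000 [wait]  node(4,4) S=216.7870 payoff=0.0000 vs cont=0.0000 → 0.0000 [wait]  ⇒ S*(4)=-
t_3: node(3,0) S=104.5525 payoff=0.0000 vs cont=7.8436 → 7.8436 [wait]  node(3,1) S=128.7716 payoff=0.0000 vs cont=2.0504 → 2.0504 [wait]  node(3,2) S=158.6008 payoff=0.0000 vs cont=0.2463 → 0.2463 [wait]  node(3,3) S=195.3398 payoff=0.0000 vs cont=0.0000 → 0.0000 [wait]  ⇒ S*(3)=-
t_2: node(2,0) S=116.0319 payoff=0.0000 vs cont=4.9330 → 4.9330 [wait]  node(2,1) S=142.9100 payoff=0.0000 vs cont=1.1460 → 1.1460 [wait]  node(2,2) S=176.0143 payoff=0.0000 vs cont=0.1230 → 0.1230 [wait]  ⇒ S*(2)=-
t_1: node(1,0) S=128.7716 payoff=0.0000 vs cont=3.0313 → 3.0313 [wait]  node(1,1) S=158.6008 payoff=0.0000 vs cont=0.6332 → 0.6332 [wait]  ⇒ S*(1)=-
t_0: node(0,0) S=142.9100 payoff=0.0000 vs cont=1.8276 → 1.8276 [wait]  ⇒ S*(0)=-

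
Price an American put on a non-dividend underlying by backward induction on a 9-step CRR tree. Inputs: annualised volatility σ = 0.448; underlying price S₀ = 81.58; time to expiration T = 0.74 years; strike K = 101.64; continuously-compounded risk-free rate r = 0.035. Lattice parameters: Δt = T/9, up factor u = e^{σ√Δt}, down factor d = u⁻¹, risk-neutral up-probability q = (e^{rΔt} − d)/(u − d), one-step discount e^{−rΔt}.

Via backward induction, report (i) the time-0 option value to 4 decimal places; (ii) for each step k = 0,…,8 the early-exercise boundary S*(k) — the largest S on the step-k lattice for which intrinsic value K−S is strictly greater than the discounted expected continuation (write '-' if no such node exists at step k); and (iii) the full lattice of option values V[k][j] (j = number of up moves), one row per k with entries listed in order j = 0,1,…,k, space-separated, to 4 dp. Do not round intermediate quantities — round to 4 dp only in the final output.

price = 25.0360
boundary = - - - 55.4898 63.0963 55.4898 63.0963 71.7453 81.5800
tree:
25.0360
31.5931 18.0577
38.7496 24.0029 11.7028
46.1502 30.9369 16.6087 6.4396
52.8396 38.5437 22.8529 9.9201 2.6943
58.7226 46.1502 30.3177 14.8747 4.5933 0.6460
63.8964 52.8396 38.5437 21.5568 7.6996 1.2438 0.0000
68.4465 58.7226 46.1502 29.8947 12.6216 2.3948 0.0000 0.0000
72.4480 63.8964 52.8396 38.5437 20.0600 4.6107 0.0000 0.0000 0.0000
75.9672 68.4465 58.7226 46.1502 29.8947 8.8772 0.0000 0.0000 0.0000 0.0000

Δt=0.08222  u=1.13708  d=0.87945  q=0.47912  discount=0.99713
step 9 (expiry): payoffs max(K−S,0) = 75.9672 68.4465 58.7226 46.1502 29.8947 8.8772 0.0000 0.0000 0.0000 0.0000
step 8: (k=8,j=0): S=29.1920, (K−S)⁺=72.4480, hold=72.1560 ⇒ V=72.4480 exercise | (k=8,j=1): S=37.7436, (K−S)⁺=63.8964, hold=63.6043 ⇒ V=63.8964 exercise | (k=8,j=2): S=48.8004, (K−S)⁺=52.8396, hold=52.5475 ⇒ V=52.8396 exercise | (k=8,j=3): S=63.0963, (K−S)⁺=38.5437, hold=38.2517 ⇒ V=38.5437 exercise | (k=8,j=4): S=81.5800, (K−S)⁺=20.0600, hold=19.7679 ⇒ V=20.0600 exercise | (k=8,j=5): S=105.4785, (K−S)⁺=0.0000, hold=4.6107 ⇒ V=4.6107 continue | (k=8,j=6): S=136.3779, (K−S)⁺=0.0000, hold=0.0000 ⇒ V=0.0000 continue | (k=8,j=7): S=176.3292, (K−S)⁺=0.0000, hold=0.0000 ⇒ V=0.0000 continue | (k=8,j=8): S=227.9840, (K−S)⁺=0.0000, hold=0.0000 ⇒ V=0.0000 continue  boundary S*=81.5800
step 7: (k=7,j=0): S=33.1935, (K−S)⁺=68.4465, hold=68.1544 ⇒ V=68.4465 exercise | (k=7,j=1): S=42.9174, (K−S)⁺=58.7226, hold=58.4305 ⇒ V=58.7226 exercise | (k=7,j=2): S=55.4898, (K−S)⁺=46.1502, hold=45.8581 ⇒ V=46.1502 exercise | (k=7,j=3): S=71.7453, (K−S)⁺=29.8947, hold=29.6026 ⇒ V=29.8947 exercise | (k=7,j=4): S=92.7628, (K−S)⁺=8.8772, hold=12.6216 ⇒ V=12.6216 continue | (k=7,j=5): S=119.9372, (K−S)⁺=0.0000, hold=2.3948 ⇒ V=2.3948 continue | (k=7,j=6): S=155.0722, (K−S)⁺=0.0000, hold=0.0000 ⇒ V=0.0000 continue | (k=7,j=7): S=200.4999, (K−S)⁺=0.0000, hold=0.0000 ⇒ V=0.0000 continue  boundary S*=71.7453
step 6: (k=6,j=0): S=37.7436, (K−S)⁺=63.8964, hold=63.6043 ⇒ V=63.8964 exercise | (k=6,j=1): S=48.8004, (K−S)⁺=52.8396, hold=52.5475 ⇒ V=52.8396 exercise | (k=6,j=2): S=63.0963, (K−S)⁺=38.5437, hold=38.2517 ⇒ V=38.5437 exercise | (k=6,j=3): S=81.5800, (K−S)⁺=20.0600, hold=21.5568 ⇒ V=21.5568 continue | (k=6,j=4): S=105.4785, (K−S)⁺=0.0000, hold=7.6996 ⇒ V=7.6996 continue | (k=6,j=5): S=136.3779, (K−S)⁺=0.0000, hold=1.2438 ⇒ V=1.2438 continue | (k=6,j=6): S=176.3292, (K−S)⁺=0.0000, hold=0.0000 ⇒ V=0.0000 continue  boundary S*=63.0963
step 5: (k=5,j=0): S=42.9174, (K−S)⁺=58.7226, hold=58.4305 ⇒ V=58.7226 exercise | (k=5,j=1): S=55.4898, (K−S)⁺=46.1502, hold=45.8581 ⇒ V=46.1502 exercise | (k=5,j=2): S=71.7453, (K−S)⁺=29.8947, hold=30.3177 ⇒ V=30.3177 continue | (k=5,j=3): S=92.7628, (K−S)⁺=8.8772, hold=14.8747 ⇒ V=14.8747 continue | (k=5,j=4): S=119.9372, (K−S)⁺=0.0000, hold=4.5933 ⇒ V=4.5933 continue | (k=5,j=5): S=155.0722, (K−S)⁺=0.0000, hold=0.6460 ⇒ V=0.6460 continue  boundary S*=55.4898
step 4: (k=4,j=0): S=48.8004, (K−S)⁺=52.8396, hold=52.5475 ⇒ V=52.8396 exercise | (k=4,j=1): S=63.0963, (K−S)⁺=38.5437, hold=38.4538 ⇒ V=38.5437 exercise | (k=4,j=2): S=81.5800, (K−S)⁺=20.0600, hold=22.8529 ⇒ V=22.8529 continue | (k=4,j=3): S=105.4785, (K−S)⁺=0.0000, hold=9.9201 ⇒ V=9.9201 continue | (k=4,j=4): S=136.3779, (K−S)⁺=0.0000, hold=2.6943 ⇒ V=2.6943 continue  boundary S*=63.0963
step 3: (k=3,j=0): S=55.4898, (K−S)⁺=46.1502, hold=45.8581 ⇒ V=46.1502 exercise | (k=3,j=1): S=71.7453, (K−S)⁺=29.8947, hold=30.9369 ⇒ V=30.9369 continue | (k=3,j=2): S=92.7628, (K−S)⁺=8.8772, hold=16.6087 ⇒ V=16.6087 continue | (k=3,j=3): S=119.9372, (K−S)⁺=0.0000, hold=6.4396 ⇒ V=6.4396 continue  boundary S*=55.4898
step 2: (k=2,j=0): S=63.0963, (K−S)⁺=38.5437, hold=38.7496 ⇒ V=38.7496 continue | (k=2,j=1): S=81.5800, (K−S)⁺=20.0600, hold=24.0029 ⇒ V=24.0029 continue | (k=2,j=2): S=105.4785, (K−S)⁺=0.0000, hold=11.7028 ⇒ V=11.7028 continue  boundary S*=-
step 1: (k=1,j=0): S=71.7453, (K−S)⁺=29.8947, hold=31.5931 ⇒ V=31.5931 continue | (k=1,j=1): S=92.7628, (K−S)⁺=8.8772, hold=18.0577 ⇒ V=18.0577 continue  boundary S*=-
step 0: (k=0,j=0): S=81.5800, (K−S)⁺=20.0600, hold=25.0360 ⇒ V=25.0360 continue  boundary S*=-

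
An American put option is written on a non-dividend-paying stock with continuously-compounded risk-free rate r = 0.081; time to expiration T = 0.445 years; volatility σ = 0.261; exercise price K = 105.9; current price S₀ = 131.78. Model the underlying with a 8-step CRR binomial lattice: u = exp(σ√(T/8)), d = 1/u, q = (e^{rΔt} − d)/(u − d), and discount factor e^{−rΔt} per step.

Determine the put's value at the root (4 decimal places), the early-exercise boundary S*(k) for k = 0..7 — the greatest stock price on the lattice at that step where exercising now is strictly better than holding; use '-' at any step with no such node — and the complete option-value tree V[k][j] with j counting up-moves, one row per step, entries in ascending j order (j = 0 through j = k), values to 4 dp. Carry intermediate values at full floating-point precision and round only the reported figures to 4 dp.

Δt=0.05563, u=1.06349, d=0.94030, q=0.52127, disc=e^(-rΔt)=0.99550
k=8 terminal: V=max(K-S,0) → 25.3660 14.8150 2.8817 0.0000 0.0000 0.0000 0.0000 0.0000 0.0000
k=7: j=0 S=85.6472 intr=20.2528 cont=19.7767 V=20.2528[EX]; j=1 S=96.8681 intr=9.0319 cont=8.5558 V=9.0319[EX]; j=2 S=109.5591 intr=0.0000 cont=1.3733 V=1.3733[hold]; j=3 S=123.9127 intr=0.0000 cont=0.0000 V=0.0000[hold]; j=4 S=140.1468 intr=0.0000 cont=0.0000 V=0.0000[hold]; j=5 S=158.5078 intr=0.0000 cont=0.0000 V=0.0000[hold]; j=6 S=179.2744 intr=0.0000 cont=0.0000 V=0.0000[hold]; j=7 S=202.7616 intr=0.0000 cont=0.0000 V=0.0000[hold]  S*(7)=96.8681
k=6: j=0 S=91.0850 intr=14.8150 cont=14.3389 V=14.8150[EX]; j=1 S=103.0183 intr=2.8817 cont=5.0170 V=5.0170[hold]; j=2 S=116.5150 intr=0.0000 cont=0.6545 V=0.6545[hold]; j=3 S=131.7800 intr=0.0000 cont=0.0000 V=0.0000[hold]; j=4 S=149.0449 intr=0.0000 cont=0.0000 V=0.0000[hold]; j=5 S=168.5716 intr=0.0000 cont=0.0000 V=0.0000[hold]; j=6 S=190.6567 intr=0.0000 cont=0.0000 V=0.0000[hold]  S*(6)=91.0850
k=5: j=0 S=96.8681 intr=9.0319 cont=9.6639 V=9.6639[hold]; j=1 S=109.5591 intr=0.0000 cont=2.7306 V=2.7306[hold]; j=2 S=123.9127 intr=0.0000 cont=0.3119 V=0.3119[hold]; j=3 S=140.1468 intr=0.0000 cont=0.0000 V=0.0000[hold]; j=4 S=158.5078 intr=0.0000 cont=0.0000 V=0.0000[hold]; j=5 S=179.2744 intr=0.0000 cont=0.0000 V=0.0000[hold]  S*(5)=-
k=4: j=0 S=103.0183 intr=2.8817 cont=6.0226 V=6.0226[hold]; j=1 S=116.5150 intr=0.0000 cont=1.4632 V=1.4632[hold]; j=2 S=131.7800 intr=0.0000 cont=0.1487 V=0.1487[hold]; j=3 S=149.0449 intr=0.0000 cont=0.0000 V=0.0000[hold]; j=4 S=168.5716 intr=0.0000 cont=0.0000 V=0.0000[hold]  S*(4)=-
k=3: j=0 S=109.5591 intr=0.0000 cont=3.6295 V=3.6295[hold]; j=1 S=123.9127 intr=0.0000 cont=0.7745 V=0.7745[hold]; j=2 S=140.1468 intr=0.0000 cont=0.0708 V=0.0708[hold]; j=3 S=158.5078 intr=0.0000 cont=0.0000 V=0.0000[hold]  S*(3)=-
k=2: j=0 S=116.5150 intr=0.0000 cont=2.1316 V=2.1316[hold]; j=1 S=131.7800 intr=0.0000 cont=0.4059 V=0.4059[hold]; j=2 S=149.0449 intr=0.0000 cont=0.0338 V=0.0338[hold]  S*(2)=-
k=1: j=0 S=123.9127 intr=0.0000 cont=1.2265 V=1.2265[hold]; j=1 S=140.1468 intr=0.0000 cont=0.2109 V=0.2109[hold]  S*(1)=-
k=0: j=0 S=131.7800 intr=0.0000 cont=0.6940 V=0.6940[hold]  S*(0)=-

price = 0.6940
boundary = - - - - - - 91.0850 96.8681
tree:
0.6940
1.2265 0.2109
2.1316 0.4059 0.0338
3.6295 0.7745 0.0708 0.0000
6.0226 1.4632 0.1487 0.0000 0.0000
9.6639 2.7306 0.3119 0.0000 0.0000 0.0000
14.8150 5.0170 0.6545 0.0000 0.0000 0.0000 0.0000
20.2528 9.0319 1.3733 0.0000 0.0000 0.0000 0.0000 0.0000
25.3660 14.8150 2.8817 0.0000 0.0000 0.0000 0.0000 0.0000 0.0000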